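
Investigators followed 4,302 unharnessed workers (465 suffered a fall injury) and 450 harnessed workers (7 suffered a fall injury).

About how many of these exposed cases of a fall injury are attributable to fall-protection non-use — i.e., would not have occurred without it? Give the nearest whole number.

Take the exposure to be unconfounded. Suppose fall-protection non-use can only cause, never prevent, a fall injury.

about 398 cases

p₁ = P(outcome | exposed) = 465/4302 = 0.10809
p₀ = P(outcome | unexposed) = 7/450 = 0.015556
PN = (p₁ − p₀)/p₁ = (0.10809 − 0.015556) / 0.10809 ≈ 0.85609.
Attributable cases ≈ PN × (exposed cases) = 0.85609 × 465 ≈ 398.08.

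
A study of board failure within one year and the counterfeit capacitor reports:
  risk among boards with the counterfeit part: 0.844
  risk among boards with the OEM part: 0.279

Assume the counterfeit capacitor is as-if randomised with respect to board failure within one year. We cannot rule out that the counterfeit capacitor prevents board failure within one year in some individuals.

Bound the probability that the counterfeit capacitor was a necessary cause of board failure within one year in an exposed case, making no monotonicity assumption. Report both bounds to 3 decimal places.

0.669 ≤ PN ≤ 0.854

Let p₁ = 0.844, p₀ = 0.279.
Under exogeneity alone the bounds on PN are max{0,(p₁−p₀)/p₁} ≤ PN ≤ min{1,(1−p₀)/p₁}.
  lower = (p₁ − p₀)/p₁ = 0.565 / 0.844 ≈ 0.6694
  upper = min{1, (1 − p₀)/p₁} = 0.721 / 0.844 ≈ 0.8543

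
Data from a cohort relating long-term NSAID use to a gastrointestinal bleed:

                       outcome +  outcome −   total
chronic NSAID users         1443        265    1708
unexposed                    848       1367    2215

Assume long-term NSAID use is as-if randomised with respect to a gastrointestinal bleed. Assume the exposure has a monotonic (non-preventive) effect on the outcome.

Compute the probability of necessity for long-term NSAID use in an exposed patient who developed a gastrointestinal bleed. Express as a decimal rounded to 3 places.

p₁ = P(outcome | exposed) = 1443/1708 = 0.84485
p₀ = P(outcome | unexposed) = 848/2215 = 0.38284
Under exogeneity and monotonicity, PN = (p₁ − p₀)/p₁.
PN = (0.84485 − 0.38284) / 0.84485 ≈ 0.5468

PN ≈ 0.547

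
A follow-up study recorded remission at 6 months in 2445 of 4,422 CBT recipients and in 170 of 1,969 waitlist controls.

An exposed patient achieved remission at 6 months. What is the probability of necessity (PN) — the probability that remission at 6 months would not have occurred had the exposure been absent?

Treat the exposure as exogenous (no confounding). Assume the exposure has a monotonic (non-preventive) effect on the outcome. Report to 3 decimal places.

PN ≈ 0.844

p₁ = P(outcome | exposed) = 2445/4422 = 0.55292
p₀ = P(outcome | unexposed) = 170/1969 = 0.086338
Under exogeneity and monotonicity, PN = (p₁ − p₀) / p₁.
PN = (0.55292 − 0.086338) / 0.55292 = 0.46658 / 0.55292 ≈ 0.8438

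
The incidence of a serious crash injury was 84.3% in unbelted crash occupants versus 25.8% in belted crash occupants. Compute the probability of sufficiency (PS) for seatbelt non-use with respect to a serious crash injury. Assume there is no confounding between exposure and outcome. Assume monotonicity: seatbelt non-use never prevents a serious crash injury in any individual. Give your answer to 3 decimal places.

p₁ = 0.843, p₀ = 0.258.
Under exogeneity and monotonicity, PS = (p₁ − p₀) / (1 − p₀).
PS = (0.843 − 0.258) / (1 − 0.258) = 0.585 / 0.742 ≈ 0.7884

PS ≈ 0.788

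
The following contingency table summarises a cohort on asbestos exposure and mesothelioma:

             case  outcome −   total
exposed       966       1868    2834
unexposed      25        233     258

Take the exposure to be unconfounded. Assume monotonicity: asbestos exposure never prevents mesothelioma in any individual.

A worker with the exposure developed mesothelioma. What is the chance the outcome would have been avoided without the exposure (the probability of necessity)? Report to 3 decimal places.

p₁ = P(outcome | exposed) = 966/2834 = 0.34086
p₀ = P(outcome | unexposed) = 25/258 = 0.096899
Under exogeneity and monotonicity, PN = (p₁ − p₀)/p₁.
PN = (0.34086 − 0.096899) / 0.34086 ≈ 0.7157

PN ≈ 0.716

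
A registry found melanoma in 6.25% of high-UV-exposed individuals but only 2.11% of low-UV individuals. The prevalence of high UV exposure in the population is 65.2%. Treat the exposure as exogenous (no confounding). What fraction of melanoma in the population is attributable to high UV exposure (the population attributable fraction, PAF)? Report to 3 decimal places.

p₁ = 0.0625, p₀ = 0.0211.
Overall risk P(Y=1) = π·p₁ + (1−π)·p₀ = 0.652×0.0625 + 0.348×0.0211 = 0.048093.
Under exogeneity, PAF = [P(Y=1) − p₀] / P(Y=1).
PAF = (0.048093 − 0.0211) / 0.048093 ≈ 0.5613

PAF ≈ 0.561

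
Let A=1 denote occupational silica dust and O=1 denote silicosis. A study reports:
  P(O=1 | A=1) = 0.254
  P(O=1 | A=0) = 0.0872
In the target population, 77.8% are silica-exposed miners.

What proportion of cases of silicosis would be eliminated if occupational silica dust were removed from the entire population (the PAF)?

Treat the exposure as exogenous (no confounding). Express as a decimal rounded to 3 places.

Let p₁ = 0.254, p₀ = 0.0872.
Overall risk P(Y=1) = π·p₁ + (1−π)·p₀ = 0.778×0.254 + 0.222×0.0872 = 0.21697.
Under exogeneity, PAF = [P(Y=1) − p₀] / P(Y=1).
PAF = (0.21697 − 0.0872) / 0.21697 ≈ 0.5981

PAF ≈ 0.598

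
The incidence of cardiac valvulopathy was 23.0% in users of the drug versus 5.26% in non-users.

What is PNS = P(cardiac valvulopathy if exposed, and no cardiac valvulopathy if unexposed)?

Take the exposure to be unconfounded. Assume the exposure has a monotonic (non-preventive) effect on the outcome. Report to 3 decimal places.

p₁ = 0.23, p₀ = 0.0526.
Under exogeneity and monotonicity, PNS = p₁ − p₀.
PNS = 0.23 − 0.0526 = 0.1774

PNS ≈ 0.177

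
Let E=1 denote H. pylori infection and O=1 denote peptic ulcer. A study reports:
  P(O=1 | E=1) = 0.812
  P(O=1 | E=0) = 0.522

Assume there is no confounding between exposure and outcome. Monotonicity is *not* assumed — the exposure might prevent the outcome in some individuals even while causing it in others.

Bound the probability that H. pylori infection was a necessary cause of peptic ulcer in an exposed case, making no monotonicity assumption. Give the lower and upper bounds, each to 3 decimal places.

Let p₁ = 0.812, p₀ = 0.522.
Under exogeneity alone the bounds on PN are max{0,(p₁−p₀)/p₁} ≤ PN ≤ min{1,(1−p₀)/p₁}.
  lower = (p₁ − p₀)/p₁ = 0.29 / 0.812 ≈ 0.3571
  upper = min{1, (1 − p₀)/p₁} = 0.478 / 0.812 ≈ 0.5887

0.357 ≤ PN ≤ 0.589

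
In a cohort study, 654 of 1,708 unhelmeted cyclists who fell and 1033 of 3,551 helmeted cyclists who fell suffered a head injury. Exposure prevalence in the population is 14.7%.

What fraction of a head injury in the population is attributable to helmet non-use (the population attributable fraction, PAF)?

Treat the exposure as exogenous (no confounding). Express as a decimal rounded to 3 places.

PAF ≈ 0.044

p₁ = P(outcome | exposed) = 654/1708 = 0.3829
p₀ = P(outcome | unexposed) = 1033/3551 = 0.2909
Overall risk P(Y=1) = π·p₁ + (1−π)·p₀ = 0.147×0.3829 + 0.853×0.2909 = 0.30443.
Under exogeneity, PAF = [P(Y=1) − p₀] / P(Y=1).
PAF = (0.30443 − 0.2909) / 0.30443 ≈ 0.0444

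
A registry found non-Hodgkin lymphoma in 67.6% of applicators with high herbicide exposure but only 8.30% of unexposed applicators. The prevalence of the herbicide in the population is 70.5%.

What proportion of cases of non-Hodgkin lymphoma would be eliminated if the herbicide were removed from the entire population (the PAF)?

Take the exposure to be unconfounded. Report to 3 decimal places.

p₁ = 0.676, p₀ = 0.083.
Overall risk P(Y=1) = π·p₁ + (1−π)·p₀ = 0.705×0.676 + 0.295×0.083 = 0.50106.
Under exogeneity, PAF = [P(Y=1) − p₀] / P(Y=1).
PAF = (0.50106 − 0.083) / 0.50106 ≈ 0.8344

PAF ≈ 0.834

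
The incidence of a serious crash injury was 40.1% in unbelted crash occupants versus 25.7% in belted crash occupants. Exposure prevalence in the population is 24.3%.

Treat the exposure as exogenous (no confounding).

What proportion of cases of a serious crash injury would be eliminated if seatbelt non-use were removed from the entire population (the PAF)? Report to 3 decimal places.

PAF ≈ 0.120

p₁ = 0.401, p₀ = 0.257.
Overall risk P(Y=1) = π·p₁ + (1−π)·p₀ = 0.243×0.401 + 0.757×0.257 = 0.29199.
Under exogeneity, PAF = [P(Y=1) − p₀] / P(Y=1).
PAF = (0.29199 − 0.257) / 0.29199 ≈ 0.1198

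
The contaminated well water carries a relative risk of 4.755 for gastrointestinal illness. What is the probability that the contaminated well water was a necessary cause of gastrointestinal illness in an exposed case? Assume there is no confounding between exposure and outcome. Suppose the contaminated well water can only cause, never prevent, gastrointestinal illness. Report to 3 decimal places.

Under exogeneity and monotonicity, PN = (RR − 1) / RR = 1 − 1/RR.
PN = (4.755 − 1) / 4.755 = 3.755 / 4.755 ≈ 0.7897

PN ≈ 0.790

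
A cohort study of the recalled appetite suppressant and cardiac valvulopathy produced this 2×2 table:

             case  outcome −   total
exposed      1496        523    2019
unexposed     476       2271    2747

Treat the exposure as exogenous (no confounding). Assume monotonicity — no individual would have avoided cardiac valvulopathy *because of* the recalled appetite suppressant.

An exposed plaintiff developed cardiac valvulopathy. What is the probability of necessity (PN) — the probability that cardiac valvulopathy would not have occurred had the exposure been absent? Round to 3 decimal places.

p₁ = P(outcome | exposed) = 1496/2019 = 0.74096
p₀ = P(outcome | unexposed) = 476/2747 = 0.17328
Under exogeneity and monotonicity, PN = (p₁ − p₀)/p₁.
PN = (0.74096 − 0.17328) / 0.74096 ≈ 0.7661

PN ≈ 0.766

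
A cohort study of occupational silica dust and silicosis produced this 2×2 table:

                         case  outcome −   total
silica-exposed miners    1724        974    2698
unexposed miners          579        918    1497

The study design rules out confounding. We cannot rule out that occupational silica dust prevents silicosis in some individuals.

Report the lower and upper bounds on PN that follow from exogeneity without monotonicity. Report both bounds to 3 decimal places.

p₁ = P(outcome | exposed) = 1724/2698 = 0.63899
p₀ = P(outcome | unexposed) = 579/1497 = 0.38677
Under exogeneity alone the bounds on PN are max{0,(p₁−p₀)/p₁} ≤ PN ≤ min{1,(1−p₀)/p₁}.
  lower = (p₁ − p₀)/p₁ = 0.25222 / 0.63899 ≈ 0.3947
  upper = min{1, (1 − p₀)/p₁} = 0.61323 / 0.63899 ≈ 0.9597

0.395 ≤ PN ≤ 0.960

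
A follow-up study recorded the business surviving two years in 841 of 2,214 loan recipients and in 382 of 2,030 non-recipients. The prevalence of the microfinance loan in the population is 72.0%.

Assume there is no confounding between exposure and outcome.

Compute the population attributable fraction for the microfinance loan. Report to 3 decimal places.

PAF ≈ 0.423

p₁ = P(outcome | exposed) = 841/2214 = 0.37986
p₀ = P(outcome | unexposed) = 382/2030 = 0.18818
Overall risk P(Y=1) = π·p₁ + (1−π)·p₀ = 0.72×0.37986 + 0.28×0.18818 = 0.32619.
Under exogeneity, PAF = [P(Y=1) − p₀] / P(Y=1).
PAF = (0.32619 − 0.18818) / 0.32619 ≈ 0.4231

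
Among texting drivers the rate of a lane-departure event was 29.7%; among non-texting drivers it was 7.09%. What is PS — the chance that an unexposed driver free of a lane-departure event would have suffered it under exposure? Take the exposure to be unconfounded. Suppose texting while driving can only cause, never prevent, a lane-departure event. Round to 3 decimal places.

p₁ = 0.297, p₀ = 0.0709.
Under exogeneity and monotonicity, PS = (p₁ − p₀) / (1 − p₀).
PS = (0.297 − 0.0709) / (1 − 0.0709) = 0.2261 / 0.9291 ≈ 0.2434

PS ≈ 0.243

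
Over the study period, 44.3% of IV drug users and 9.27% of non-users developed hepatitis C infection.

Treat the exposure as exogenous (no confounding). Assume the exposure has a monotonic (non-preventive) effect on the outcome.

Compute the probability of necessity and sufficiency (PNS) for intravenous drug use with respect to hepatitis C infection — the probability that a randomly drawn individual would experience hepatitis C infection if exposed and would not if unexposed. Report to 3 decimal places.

PNS ≈ 0.350

p₁ = 0.443, p₀ = 0.0927.
Under exogeneity and monotonicity, PNS = p₁ − p₀.
PNS = 0.443 − 0.0927 = 0.3503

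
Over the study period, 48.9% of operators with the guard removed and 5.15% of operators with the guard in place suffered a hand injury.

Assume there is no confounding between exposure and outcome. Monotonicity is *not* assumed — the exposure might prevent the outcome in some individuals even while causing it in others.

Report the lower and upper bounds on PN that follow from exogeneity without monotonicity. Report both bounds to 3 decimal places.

p₁ = 0.489, p₀ = 0.0515.
Under exogeneity alone the bounds on PN are max{0,(p₁−p₀)/p₁} ≤ PN ≤ min{1,(1−p₀)/p₁}.
  lower = (p₁ − p₀)/p₁ = 0.4375 / 0.489 ≈ 0.8947
  upper = min{1, (1 − p₀)/p₁} = 0.9485 / 0.489 ≈ 1.9397 → capped at 1

0.895 ≤ PN ≤ 1.000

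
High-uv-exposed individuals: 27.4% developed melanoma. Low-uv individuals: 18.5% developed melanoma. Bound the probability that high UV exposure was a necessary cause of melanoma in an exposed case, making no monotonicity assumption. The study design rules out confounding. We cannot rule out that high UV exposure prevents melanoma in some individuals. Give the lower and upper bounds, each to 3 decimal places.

p₁ = 0.274, p₀ = 0.185.
Under exogeneity alone the bounds on PN are max{0,(p₁−p₀)/p₁} ≤ PN ≤ min{1,(1−p₀)/p₁}.
  lower = (p₁ − p₀)/p₁ = 0.089 / 0.274 ≈ 0.3248
  upper = min{1, (1 − p₀)/p₁} = 0.815 / 0.274 ≈ 2.9745 → capped at 1

0.325 ≤ PN ≤ 1.000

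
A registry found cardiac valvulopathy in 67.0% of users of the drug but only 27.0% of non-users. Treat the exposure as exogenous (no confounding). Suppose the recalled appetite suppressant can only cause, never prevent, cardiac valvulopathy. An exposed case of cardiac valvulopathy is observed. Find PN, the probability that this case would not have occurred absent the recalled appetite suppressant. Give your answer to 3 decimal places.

PN ≈ 0.597

p₁ = 0.67, p₀ = 0.27.
Under exogeneity and monotonicity, PN = (p₁ − p₀) / p₁.
PN = (0.67 − 0.27) / 0.67 = 0.4 / 0.67 ≈ 0.5970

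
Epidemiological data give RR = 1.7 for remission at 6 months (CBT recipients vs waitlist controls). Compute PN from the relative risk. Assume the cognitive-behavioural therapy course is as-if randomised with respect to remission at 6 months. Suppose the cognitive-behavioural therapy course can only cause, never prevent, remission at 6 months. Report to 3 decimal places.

Under exogeneity and monotonicity, PN = (RR − 1) / RR = 1 − 1/RR.
PN = (1.7 − 1) / 1.7 = 0.7 / 1.7 ≈ 0.4118

PN ≈ 0.412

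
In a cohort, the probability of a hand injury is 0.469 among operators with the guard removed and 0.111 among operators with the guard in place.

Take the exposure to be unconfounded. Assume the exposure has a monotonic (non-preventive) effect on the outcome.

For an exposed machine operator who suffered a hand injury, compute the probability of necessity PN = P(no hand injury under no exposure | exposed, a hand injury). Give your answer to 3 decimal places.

PN ≈ 0.763

Let p₁ = 0.469, p₀ = 0.111.
Under exogeneity and monotonicity, PN = (p₁ − p₀) / p₁.
PN = (0.469 − 0.111) / 0.469 = 0.358 / 0.469 ≈ 0.7633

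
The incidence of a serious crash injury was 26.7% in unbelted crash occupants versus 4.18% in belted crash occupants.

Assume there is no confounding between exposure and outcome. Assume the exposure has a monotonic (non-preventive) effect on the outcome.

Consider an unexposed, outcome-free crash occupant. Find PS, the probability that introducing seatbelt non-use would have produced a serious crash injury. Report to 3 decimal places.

p₁ = 0.267, p₀ = 0.0418.
Under exogeneity and monotonicity, PS = (p₁ − p₀) / (1 − p₀).
PS = (0.267 − 0.0418) / (1 − 0.0418) = 0.2252 / 0.9582 ≈ 0.2350

PS ≈ 0.235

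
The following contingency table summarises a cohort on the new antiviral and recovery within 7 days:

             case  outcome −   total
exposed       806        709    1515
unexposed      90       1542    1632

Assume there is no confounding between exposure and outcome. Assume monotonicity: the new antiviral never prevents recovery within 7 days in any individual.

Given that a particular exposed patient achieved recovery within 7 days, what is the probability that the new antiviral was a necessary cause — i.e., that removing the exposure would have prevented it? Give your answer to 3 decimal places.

PN ≈ 0.896

p₁ = P(outcome | exposed) = 806/1515 = 0.53201
p₀ = P(outcome | unexposed) = 90/1632 = 0.055147
Under exogeneity and monotonicity, PN = (p₁ − p₀) / p₁.
PN = (0.53201 − 0.055147) / 0.53201 = 0.47687 / 0.53201 ≈ 0.8963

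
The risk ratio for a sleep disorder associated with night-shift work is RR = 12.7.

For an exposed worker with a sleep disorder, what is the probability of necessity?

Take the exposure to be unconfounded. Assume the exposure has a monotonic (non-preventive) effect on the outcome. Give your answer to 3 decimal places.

PN ≈ 0.921

Under exogeneity and monotonicity, PN = (RR − 1) / RR = 1 − 1/RR.
PN = (12.7 − 1) / 12.7 = 11.7 / 12.7 ≈ 0.9213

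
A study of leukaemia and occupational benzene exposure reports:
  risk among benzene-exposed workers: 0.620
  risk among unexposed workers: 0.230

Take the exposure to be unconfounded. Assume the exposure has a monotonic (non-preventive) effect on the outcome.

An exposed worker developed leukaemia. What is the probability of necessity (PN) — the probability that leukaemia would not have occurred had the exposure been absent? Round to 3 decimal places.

Let p₁ = 0.62, p₀ = 0.23.
Under exogeneity and monotonicity, PN = (p₁ − p₀) / p₁.
PN = (0.62 − 0.23) / 0.62 = 0.39 / 0.62 ≈ 0.6290

PN ≈ 0.629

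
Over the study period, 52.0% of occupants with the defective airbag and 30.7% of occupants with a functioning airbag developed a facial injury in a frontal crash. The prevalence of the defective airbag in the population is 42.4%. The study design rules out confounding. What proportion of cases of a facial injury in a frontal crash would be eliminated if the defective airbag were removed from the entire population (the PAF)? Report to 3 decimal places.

p₁ = 0.52, p₀ = 0.307.
Overall risk P(Y=1) = π·p₁ + (1−π)·p₀ = 0.424×0.52 + 0.576×0.307 = 0.39731.
Under exogeneity, PAF = [P(Y=1) − p₀] / P(Y=1).
PAF = (0.39731 − 0.307) / 0.39731 ≈ 0.2273

PAF ≈ 0.227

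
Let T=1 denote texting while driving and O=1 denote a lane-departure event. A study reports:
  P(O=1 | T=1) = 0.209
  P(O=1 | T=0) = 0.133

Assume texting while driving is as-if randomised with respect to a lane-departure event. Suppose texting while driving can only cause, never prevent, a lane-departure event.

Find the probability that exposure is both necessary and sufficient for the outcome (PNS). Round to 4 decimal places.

Let p₁ = 0.209, p₀ = 0.133.
Under exogeneity and monotonicity, PNS = p₁ − p₀.
PNS = 0.209 − 0.133 = 0.076

PNS ≈ 0.0760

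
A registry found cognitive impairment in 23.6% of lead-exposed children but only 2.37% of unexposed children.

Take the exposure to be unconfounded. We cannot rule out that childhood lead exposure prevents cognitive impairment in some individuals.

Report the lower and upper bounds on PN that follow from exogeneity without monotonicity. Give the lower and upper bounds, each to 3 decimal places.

0.900 ≤ PN ≤ 1.000

p₁ = 0.236, p₀ = 0.0237.
Under exogeneity alone the bounds on PN are max{0,(p₁−p₀)/p₁} ≤ PN ≤ min{1,(1−p₀)/p₁}.
  lower = (p₁ − p₀)/p₁ = 0.2123 / 0.236 ≈ 0.8996
  upper = min{1, (1 − p₀)/p₁} = 0.9763 / 0.236 ≈ 4.1369 → capped at 1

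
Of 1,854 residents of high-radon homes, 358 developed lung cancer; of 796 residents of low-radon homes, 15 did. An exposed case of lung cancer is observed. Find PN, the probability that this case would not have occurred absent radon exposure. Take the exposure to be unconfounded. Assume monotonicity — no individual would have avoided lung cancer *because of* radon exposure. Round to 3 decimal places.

PN ≈ 0.902

p₁ = P(outcome | exposed) = 358/1854 = 0.1931
p₀ = P(outcome | unexposed) = 15/796 = 0.018844
Under exogeneity and monotonicity, PN = (p₁ − p₀) / p₁.
PN = (0.1931 − 0.018844) / 0.1931 = 0.17425 / 0.1931 ≈ 0.9024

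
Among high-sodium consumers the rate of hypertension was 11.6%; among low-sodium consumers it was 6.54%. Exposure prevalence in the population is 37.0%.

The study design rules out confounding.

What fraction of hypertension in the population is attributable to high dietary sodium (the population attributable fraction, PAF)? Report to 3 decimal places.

p₁ = 0.116, p₀ = 0.0654.
Overall risk P(Y=1) = π·p₁ + (1−π)·p₀ = 0.37×0.116 + 0.63×0.0654 = 0.084122.
Under exogeneity, PAF = [P(Y=1) − p₀] / P(Y=1).
PAF = (0.084122 − 0.0654) / 0.084122 ≈ 0.2226

PAF ≈ 0.223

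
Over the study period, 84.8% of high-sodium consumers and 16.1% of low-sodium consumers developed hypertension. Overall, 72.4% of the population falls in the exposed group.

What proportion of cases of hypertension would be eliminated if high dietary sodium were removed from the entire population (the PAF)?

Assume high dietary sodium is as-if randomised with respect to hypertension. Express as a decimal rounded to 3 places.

PAF ≈ 0.755

p₁ = 0.848, p₀ = 0.161.
Overall risk P(Y=1) = π·p₁ + (1−π)·p₀ = 0.724×0.848 + 0.276×0.161 = 0.65839.
Under exogeneity, PAF = [P(Y=1) − p₀] / P(Y=1).
PAF = (0.65839 − 0.161) / 0.65839 ≈ 0.7555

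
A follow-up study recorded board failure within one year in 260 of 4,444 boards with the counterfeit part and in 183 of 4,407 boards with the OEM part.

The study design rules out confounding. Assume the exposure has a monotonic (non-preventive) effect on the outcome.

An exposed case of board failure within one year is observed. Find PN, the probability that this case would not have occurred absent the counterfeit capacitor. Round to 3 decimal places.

p₁ = P(outcome | exposed) = 260/4444 = 0.058506
p₀ = P(outcome | unexposed) = 183/4407 = 0.041525
Under exogeneity and monotonicity, PN = (p₁ − p₀) / p₁.
PN = (0.058506 − 0.041525) / 0.058506 = 0.016981 / 0.058506 ≈ 0.2902

PN ≈ 0.290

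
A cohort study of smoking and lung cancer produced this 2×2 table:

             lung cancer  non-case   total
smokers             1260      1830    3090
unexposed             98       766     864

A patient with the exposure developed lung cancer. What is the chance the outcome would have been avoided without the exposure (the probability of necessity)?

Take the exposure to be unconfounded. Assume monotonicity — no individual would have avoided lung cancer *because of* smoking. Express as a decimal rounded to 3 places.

PN ≈ 0.722

p₁ = P(outcome | exposed) = 1260/3090 = 0.40777
p₀ = P(outcome | unexposed) = 98/864 = 0.11343
Under exogeneity and monotonicity, PN = (p₁ − p₀) / p₁.
PN = (0.40777 − 0.11343) / 0.40777 = 0.29434 / 0.40777 ≈ 0.7218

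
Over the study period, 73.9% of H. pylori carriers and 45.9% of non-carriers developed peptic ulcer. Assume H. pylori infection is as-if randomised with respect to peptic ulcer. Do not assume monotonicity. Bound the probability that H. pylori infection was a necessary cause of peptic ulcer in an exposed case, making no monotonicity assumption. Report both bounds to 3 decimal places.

0.379 ≤ PN ≤ 0.732

p₁ = 0.739, p₀ = 0.459.
Under exogeneity alone the bounds on PN are max{0,(p₁−p₀)/p₁} ≤ PN ≤ min{1,(1−p₀)/p₁}.
  lower = (p₁ − p₀)/p₁ = 0.28 / 0.739 ≈ 0.3789
  upper = min{1, (1 − p₀)/p₁} = 0.541 / 0.739 ≈ 0.7321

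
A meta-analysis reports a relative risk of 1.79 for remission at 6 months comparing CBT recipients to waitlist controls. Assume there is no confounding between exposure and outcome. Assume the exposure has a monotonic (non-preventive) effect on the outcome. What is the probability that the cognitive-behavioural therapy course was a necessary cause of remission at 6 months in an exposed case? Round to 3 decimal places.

Under exogeneity and monotonicity, PN = (RR − 1) / RR = 1 − 1/RR.
PN = (1.79 − 1) / 1.79 = 0.79 / 1.79 ≈ 0.4413

PN ≈ 0.441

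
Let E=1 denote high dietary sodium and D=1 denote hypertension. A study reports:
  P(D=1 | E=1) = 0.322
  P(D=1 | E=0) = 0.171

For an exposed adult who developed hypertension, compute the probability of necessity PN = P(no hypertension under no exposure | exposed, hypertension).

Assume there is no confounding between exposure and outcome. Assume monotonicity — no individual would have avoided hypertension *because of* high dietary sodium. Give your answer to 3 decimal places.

Let p₁ = 0.322, p₀ = 0.171.
Under exogeneity and monotonicity, PN = (p₁ − p₀) / p₁.
PN = (0.322 − 0.171) / 0.322 = 0.151 / 0.322 ≈ 0.4689

PN ≈ 0.469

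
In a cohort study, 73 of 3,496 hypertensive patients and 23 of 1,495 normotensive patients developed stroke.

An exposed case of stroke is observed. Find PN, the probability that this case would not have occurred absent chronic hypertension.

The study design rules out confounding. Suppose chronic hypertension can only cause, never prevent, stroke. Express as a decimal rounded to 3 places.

p₁ = P(outcome | exposed) = 73/3496 = 0.020881
p₀ = P(outcome | unexposed) = 23/1495 = 0.015385
Under exogeneity and monotonicity, PN = (p₁ − p₀) / p₁.
PN = (0.020881 − 0.015385) / 0.020881 = 0.0054964 / 0.020881 ≈ 0.2632

PN ≈ 0.263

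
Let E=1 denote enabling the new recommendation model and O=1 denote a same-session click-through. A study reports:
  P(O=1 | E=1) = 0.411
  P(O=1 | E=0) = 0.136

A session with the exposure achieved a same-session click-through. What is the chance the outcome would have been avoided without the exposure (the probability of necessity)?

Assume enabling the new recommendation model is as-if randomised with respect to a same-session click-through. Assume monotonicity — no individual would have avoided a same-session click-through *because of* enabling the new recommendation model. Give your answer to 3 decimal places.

Let p₁ = 0.411, p₀ = 0.136.
Under exogeneity and monotonicity, PN = (p₁ − p₀) / p₁.
PN = (0.411 − 0.136) / 0.411 = 0.275 / 0.411 ≈ 0.6691

PN ≈ 0.669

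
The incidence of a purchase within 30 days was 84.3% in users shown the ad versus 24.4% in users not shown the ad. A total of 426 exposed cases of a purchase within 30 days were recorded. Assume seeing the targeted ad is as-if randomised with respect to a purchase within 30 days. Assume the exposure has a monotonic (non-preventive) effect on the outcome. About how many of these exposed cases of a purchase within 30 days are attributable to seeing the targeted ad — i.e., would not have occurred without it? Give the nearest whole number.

p₁ = 0.843, p₀ = 0.244.
PN = (p₁ − p₀)/p₁ = (0.843 − 0.244) / 0.843 ≈ 0.71056.
Attributable cases ≈ PN × (exposed cases) = 0.71056 × 426 ≈ 302.70.

about 303 cases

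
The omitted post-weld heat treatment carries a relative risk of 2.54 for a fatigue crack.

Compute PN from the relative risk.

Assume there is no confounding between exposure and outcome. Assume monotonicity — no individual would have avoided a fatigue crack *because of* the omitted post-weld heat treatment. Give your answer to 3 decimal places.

PN ≈ 0.606

Under exogeneity and monotonicity, PN = (RR − 1) / RR = 1 − 1/RR.
PN = (2.54 − 1) / 2.54 = 1.54 / 2.54 ≈ 0.6063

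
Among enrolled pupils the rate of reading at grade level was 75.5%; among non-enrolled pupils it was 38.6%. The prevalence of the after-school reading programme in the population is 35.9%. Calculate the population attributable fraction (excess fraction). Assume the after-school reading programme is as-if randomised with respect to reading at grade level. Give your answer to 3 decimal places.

p₁ = 0.755, p₀ = 0.386.
Overall risk P(Y=1) = π·p₁ + (1−π)·p₀ = 0.359×0.755 + 0.641×0.386 = 0.51847.
Under exogeneity, PAF = [P(Y=1) − p₀] / P(Y=1).
PAF = (0.51847 − 0.386) / 0.51847 ≈ 0.2555

PAF ≈ 0.256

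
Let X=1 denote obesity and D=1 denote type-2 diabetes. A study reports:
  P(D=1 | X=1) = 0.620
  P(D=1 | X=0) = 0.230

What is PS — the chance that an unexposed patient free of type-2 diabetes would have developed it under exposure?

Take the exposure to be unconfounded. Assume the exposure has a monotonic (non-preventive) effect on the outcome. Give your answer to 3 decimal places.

Let p₁ = 0.62, p₀ = 0.23.
Under exogeneity and monotonicity, PS = (p₁ − p₀) / (1 − p₀).
PS = (0.62 − 0.23) / (1 − 0.23) = 0.39 / 0.77 ≈ 0.5065

PS ≈ 0.506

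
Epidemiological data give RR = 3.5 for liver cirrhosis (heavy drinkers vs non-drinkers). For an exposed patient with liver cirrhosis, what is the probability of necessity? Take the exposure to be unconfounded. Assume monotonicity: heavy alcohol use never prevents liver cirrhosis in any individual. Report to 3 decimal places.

PN ≈ 0.714

Under exogeneity and monotonicity, PN = (RR − 1) / RR = 1 − 1/RR.
PN = (3.5 − 1) / 3.5 = 2.5 / 3.5 ≈ 0.7143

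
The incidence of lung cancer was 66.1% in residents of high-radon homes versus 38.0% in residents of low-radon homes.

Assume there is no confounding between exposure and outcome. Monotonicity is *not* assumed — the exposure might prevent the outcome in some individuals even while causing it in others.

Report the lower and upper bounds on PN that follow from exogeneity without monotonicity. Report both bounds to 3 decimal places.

0.425 ≤ PN ≤ 0.938

p₁ = 0.661, p₀ = 0.38.
Under exogeneity alone the bounds on PN are max{0,(p₁−p₀)/p₁} ≤ PN ≤ min{1,(1−p₀)/p₁}.
  lower = (p₁ − p₀)/p₁ = 0.281 / 0.661 ≈ 0.4251
  upper = min{1, (1 − p₀)/p₁} = 0.62 / 0.661 ≈ 0.9380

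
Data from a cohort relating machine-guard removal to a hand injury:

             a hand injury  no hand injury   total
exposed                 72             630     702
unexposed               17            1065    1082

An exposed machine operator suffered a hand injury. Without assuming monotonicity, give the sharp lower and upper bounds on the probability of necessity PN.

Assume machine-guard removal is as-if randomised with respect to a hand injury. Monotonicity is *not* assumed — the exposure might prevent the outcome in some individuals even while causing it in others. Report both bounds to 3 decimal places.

p₁ = P(outcome | exposed) = 72/702 = 0.10256
p₀ = P(outcome | unexposed) = 17/1082 = 0.015712
Under exogeneity alone the bounds on PN are max{0,(p₁−p₀)/p₁} ≤ PN ≤ min{1,(1−p₀)/p₁}.
  lower = (p₁ − p₀)/p₁ = 0.086852 / 0.10256 ≈ 0.8468
  upper = min{1, (1 − p₀)/p₁} = 0.98429 / 0.10256 ≈ 9.5968 → capped at 1

0.847 ≤ PN ≤ 1.000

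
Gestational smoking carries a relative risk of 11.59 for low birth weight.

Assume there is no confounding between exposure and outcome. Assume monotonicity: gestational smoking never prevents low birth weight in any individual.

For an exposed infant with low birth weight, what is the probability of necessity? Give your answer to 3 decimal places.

Under exogeneity and monotonicity, PN = (RR − 1) / RR = 1 − 1/RR.
PN = (11.59 − 1) / 11.59 = 10.59 / 11.59 ≈ 0.9137

PN ≈ 0.914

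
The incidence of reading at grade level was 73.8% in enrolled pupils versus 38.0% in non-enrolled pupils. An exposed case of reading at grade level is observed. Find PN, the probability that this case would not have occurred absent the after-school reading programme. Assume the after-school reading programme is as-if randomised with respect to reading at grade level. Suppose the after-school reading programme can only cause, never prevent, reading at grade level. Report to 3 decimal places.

PN ≈ 0.485

p₁ = 0.738, p₀ = 0.38.
Under exogeneity and monotonicity, PN = (p₁ − p₀) / p₁.
PN = (0.738 − 0.38) / 0.738 = 0.358 / 0.738 ≈ 0.4851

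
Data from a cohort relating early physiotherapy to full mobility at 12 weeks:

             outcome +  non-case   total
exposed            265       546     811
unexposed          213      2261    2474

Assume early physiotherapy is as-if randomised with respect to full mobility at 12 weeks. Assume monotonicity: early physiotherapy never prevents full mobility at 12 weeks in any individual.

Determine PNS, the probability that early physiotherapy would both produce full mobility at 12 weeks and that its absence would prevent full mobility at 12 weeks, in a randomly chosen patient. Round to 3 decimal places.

p₁ = P(outcome | exposed) = 265/811 = 0.32676
p₀ = P(outcome | unexposed) = 213/2474 = 0.086095
Under exogeneity and monotonicity, PNS = p₁ − p₀.
PNS = 0.32676 − 0.086095 = 0.24066

PNS ≈ 0.241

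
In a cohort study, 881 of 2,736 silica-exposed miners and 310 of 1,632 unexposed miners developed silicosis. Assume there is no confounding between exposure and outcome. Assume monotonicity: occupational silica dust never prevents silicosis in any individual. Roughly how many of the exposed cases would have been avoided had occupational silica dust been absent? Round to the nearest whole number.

about 361 cases

p₁ = P(outcome | exposed) = 881/2736 = 0.322
p₀ = P(outcome | unexposed) = 310/1632 = 0.18995
PN = (p₁ − p₀)/p₁ = (0.322 − 0.18995) / 0.322 ≈ 0.41010.
Attributable cases ≈ PN × (exposed cases) = 0.41010 × 881 ≈ 361.29.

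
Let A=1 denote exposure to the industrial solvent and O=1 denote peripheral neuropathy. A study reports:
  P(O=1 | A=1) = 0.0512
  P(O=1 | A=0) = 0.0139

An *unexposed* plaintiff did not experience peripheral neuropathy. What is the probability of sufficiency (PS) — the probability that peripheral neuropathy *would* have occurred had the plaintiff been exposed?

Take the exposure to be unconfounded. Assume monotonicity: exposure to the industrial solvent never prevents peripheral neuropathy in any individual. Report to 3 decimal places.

Let p₁ = 0.0512, p₀ = 0.0139.
Under exogeneity and monotonicity, PS = (p₁ − p₀) / (1 − p₀).
PS = (0.0512 − 0.0139) / (1 − 0.0139) = 0.0373 / 0.9861 ≈ 0.0378

PS ≈ 0.038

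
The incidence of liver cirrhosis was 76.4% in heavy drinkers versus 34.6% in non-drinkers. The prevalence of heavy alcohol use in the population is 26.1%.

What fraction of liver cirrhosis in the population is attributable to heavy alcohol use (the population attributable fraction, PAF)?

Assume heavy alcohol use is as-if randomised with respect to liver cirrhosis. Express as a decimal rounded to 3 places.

PAF ≈ 0.240

p₁ = 0.764, p₀ = 0.346.
Overall risk P(Y=1) = π·p₁ + (1−π)·p₀ = 0.261×0.764 + 0.739×0.346 = 0.4551.
Under exogeneity, PAF = [P(Y=1) − p₀] / P(Y=1).
PAF = (0.4551 − 0.346) / 0.4551 ≈ 0.2397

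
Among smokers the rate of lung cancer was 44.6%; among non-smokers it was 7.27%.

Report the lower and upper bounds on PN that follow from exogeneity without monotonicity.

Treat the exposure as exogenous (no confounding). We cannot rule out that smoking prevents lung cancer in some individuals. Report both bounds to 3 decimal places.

0.837 ≤ PN ≤ 1.000

p₁ = 0.446, p₀ = 0.0727.
Under exogeneity alone the bounds on PN are max{0,(p₁−p₀)/p₁} ≤ PN ≤ min{1,(1−p₀)/p₁}.
  lower = (p₁ − p₀)/p₁ = 0.3733 / 0.446 ≈ 0.8370
  upper = min{1, (1 − p₀)/p₁} = 0.9273 / 0.446 ≈ 2.0791 → capped at 1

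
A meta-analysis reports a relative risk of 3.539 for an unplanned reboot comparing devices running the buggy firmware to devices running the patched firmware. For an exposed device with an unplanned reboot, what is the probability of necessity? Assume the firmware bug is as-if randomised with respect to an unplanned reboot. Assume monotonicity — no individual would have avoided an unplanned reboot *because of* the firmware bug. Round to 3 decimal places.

PN ≈ 0.717

Under exogeneity and monotonicity, PN = (RR − 1) / RR = 1 − 1/RR.
PN = (3.539 − 1) / 3.539 = 2.539 / 3.539 ≈ 0.7174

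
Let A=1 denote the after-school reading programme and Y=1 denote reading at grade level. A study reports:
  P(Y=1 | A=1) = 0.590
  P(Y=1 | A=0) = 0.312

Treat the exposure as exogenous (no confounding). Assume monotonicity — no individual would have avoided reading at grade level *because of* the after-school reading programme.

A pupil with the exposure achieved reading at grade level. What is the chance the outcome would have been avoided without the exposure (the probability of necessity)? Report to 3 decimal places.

PN ≈ 0.471

Let p₁ = 0.59, p₀ = 0.312.
Under exogeneity and monotonicity, PN = (p₁ − p₀) / p₁.
PN = (0.59 − 0.312) / 0.59 = 0.278 / 0.59 ≈ 0.4712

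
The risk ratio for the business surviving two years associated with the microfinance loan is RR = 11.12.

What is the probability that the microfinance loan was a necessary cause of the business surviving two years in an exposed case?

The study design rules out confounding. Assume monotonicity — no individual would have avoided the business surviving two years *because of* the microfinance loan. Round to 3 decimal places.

Under exogeneity and monotonicity, PN = (RR − 1) / RR = 1 − 1/RR.
PN = (11.12 − 1) / 11.12 = 10.12 / 11.12 ≈ 0.9101

PN ≈ 0.910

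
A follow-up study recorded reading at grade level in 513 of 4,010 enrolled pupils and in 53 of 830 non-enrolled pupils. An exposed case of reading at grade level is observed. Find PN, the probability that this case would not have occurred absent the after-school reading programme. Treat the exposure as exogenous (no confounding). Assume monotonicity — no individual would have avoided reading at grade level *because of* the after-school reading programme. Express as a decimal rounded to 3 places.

p₁ = P(outcome | exposed) = 513/4010 = 0.12793
p₀ = P(outcome | unexposed) = 53/830 = 0.063855
Under exogeneity and monotonicity, PN = (p₁ − p₀) / p₁.
PN = (0.12793 − 0.063855) / 0.12793 = 0.064075 / 0.12793 ≈ 0.5009

PN ≈ 0.501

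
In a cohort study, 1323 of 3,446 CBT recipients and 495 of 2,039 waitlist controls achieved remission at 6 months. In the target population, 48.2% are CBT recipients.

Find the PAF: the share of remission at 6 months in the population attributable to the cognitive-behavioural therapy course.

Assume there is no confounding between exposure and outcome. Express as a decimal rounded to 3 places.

p₁ = P(outcome | exposed) = 1323/3446 = 0.38392
p₀ = P(outcome | unexposed) = 495/2039 = 0.24277
Overall risk P(Y=1) = π·p₁ + (1−π)·p₀ = 0.482×0.38392 + 0.518×0.24277 = 0.3108.
Under exogeneity, PAF = [P(Y=1) − p₀] / P(Y=1).
PAF = (0.3108 − 0.24277) / 0.3108 ≈ 0.2189

PAF ≈ 0.219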